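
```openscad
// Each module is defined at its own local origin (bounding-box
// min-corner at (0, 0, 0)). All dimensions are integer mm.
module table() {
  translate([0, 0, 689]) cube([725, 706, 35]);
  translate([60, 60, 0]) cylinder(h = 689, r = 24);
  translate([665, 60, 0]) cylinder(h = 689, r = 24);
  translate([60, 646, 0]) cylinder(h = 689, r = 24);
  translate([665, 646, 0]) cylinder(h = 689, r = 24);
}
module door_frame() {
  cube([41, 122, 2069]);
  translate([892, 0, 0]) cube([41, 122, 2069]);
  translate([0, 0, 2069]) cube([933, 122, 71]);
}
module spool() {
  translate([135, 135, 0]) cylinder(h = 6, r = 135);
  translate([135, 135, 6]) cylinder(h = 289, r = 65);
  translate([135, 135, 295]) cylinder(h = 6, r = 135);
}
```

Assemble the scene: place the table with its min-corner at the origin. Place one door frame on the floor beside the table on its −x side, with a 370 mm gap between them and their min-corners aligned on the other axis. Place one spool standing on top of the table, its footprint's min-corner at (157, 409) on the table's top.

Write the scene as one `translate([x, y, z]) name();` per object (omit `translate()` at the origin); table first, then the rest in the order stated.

table();
translate([-1303, 0, 0]) door_frame();
translate([157, 409, 724]) spool();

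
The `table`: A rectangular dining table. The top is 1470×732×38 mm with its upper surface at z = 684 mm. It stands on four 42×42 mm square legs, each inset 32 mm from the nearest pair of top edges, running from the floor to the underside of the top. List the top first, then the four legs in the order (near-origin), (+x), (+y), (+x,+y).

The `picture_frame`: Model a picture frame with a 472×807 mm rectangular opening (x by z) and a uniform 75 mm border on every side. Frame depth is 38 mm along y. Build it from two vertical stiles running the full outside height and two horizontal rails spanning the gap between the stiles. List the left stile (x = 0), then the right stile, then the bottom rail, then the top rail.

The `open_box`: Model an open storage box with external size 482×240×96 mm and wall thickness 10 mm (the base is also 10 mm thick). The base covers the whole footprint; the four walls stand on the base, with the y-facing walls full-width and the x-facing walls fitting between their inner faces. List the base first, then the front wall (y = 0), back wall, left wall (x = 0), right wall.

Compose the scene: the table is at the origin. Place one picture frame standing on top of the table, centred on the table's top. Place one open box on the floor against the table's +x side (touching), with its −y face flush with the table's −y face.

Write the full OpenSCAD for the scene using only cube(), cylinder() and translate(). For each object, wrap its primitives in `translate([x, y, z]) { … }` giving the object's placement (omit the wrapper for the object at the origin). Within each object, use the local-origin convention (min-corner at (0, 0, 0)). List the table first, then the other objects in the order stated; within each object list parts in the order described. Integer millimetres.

translate([0, 0, 646]) cube([1470, 732, 38]);
translate([32, 32, 0]) cube([42, 42, 646]);
translate([1396, 32, 0]) cube([42, 42, 646]);
translate([32, 658, 0]) cube([42, 42, 646]);
translate([1396, 658, 0]) cube([42, 42, 646]);
translate([424, 347, 684]) {
  cube([75, 38, 957]);
  translate([547, 0, 0]) cube([75, 38, 957]);
  translate([75, 0, 0]) cube([472, 38, 75]);
  translate([75, 0, 882]) cube([472, 38, 75]);
}
translate([1470, 0, 0]) {
  cube([482, 240, 10]);
  translate([0, 0, 10]) cube([482, 10, 86]);
  translate([0, 230, 10]) cube([482, 10, 86]);
  translate([0, 10, 10]) cube([10, 220, 86]);
  translate([472, 10, 10]) cube([10, 220, 86]);
}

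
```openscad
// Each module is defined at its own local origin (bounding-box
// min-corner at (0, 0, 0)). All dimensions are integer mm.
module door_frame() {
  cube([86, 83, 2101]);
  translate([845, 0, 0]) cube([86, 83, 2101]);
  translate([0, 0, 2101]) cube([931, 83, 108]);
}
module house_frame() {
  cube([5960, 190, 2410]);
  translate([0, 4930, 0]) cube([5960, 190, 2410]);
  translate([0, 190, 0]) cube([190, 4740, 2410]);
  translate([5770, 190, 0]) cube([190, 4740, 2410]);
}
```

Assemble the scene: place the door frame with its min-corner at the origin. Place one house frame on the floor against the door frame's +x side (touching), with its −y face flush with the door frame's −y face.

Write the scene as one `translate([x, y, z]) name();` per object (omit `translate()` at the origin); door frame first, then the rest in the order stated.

door_frame();
translate([931, 0, 0]) house_frame();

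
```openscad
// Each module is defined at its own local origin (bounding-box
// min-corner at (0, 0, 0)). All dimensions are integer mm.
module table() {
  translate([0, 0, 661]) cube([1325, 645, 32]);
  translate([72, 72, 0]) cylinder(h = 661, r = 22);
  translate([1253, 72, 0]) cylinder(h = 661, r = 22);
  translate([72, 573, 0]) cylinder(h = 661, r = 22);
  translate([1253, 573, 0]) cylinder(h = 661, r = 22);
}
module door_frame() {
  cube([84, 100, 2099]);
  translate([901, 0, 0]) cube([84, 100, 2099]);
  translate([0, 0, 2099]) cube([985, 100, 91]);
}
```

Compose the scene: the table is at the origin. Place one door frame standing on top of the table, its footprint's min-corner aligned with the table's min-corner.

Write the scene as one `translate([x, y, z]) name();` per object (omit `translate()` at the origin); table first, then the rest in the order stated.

table();
translate([0, 0, 693]) door_frame();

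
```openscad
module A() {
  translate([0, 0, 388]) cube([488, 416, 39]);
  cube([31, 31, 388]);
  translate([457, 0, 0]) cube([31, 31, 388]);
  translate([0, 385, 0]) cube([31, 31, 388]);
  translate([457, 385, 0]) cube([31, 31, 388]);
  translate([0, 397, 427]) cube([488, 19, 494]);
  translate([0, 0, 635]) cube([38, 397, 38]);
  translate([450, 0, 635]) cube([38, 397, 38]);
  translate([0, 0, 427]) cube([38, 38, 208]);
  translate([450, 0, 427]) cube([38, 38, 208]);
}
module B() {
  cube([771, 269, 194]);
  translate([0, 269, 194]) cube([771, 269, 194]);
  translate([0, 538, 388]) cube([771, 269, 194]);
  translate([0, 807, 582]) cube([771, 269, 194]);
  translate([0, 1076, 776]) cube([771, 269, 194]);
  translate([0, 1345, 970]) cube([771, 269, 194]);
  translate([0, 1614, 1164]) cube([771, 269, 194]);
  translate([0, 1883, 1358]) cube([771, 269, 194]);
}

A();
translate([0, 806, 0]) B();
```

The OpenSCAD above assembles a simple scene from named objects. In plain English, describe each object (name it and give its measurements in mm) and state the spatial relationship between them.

A is a chair. The seat is a 488×416×39 mm slab with its top at z = 427 mm, on four 31×31 mm corner legs (flush with the seat edges, standing on z = 0). A flat backrest 19 mm thick, 494 mm tall, spans the full seat width and rises from the seat top along its +y edge, rear face flush with the rear of the seat. Two armrests of 38×38 mm section run along each side from the seat's front edge to the front of the backrest, top faces 246 mm above the seat top and outer faces flush with the seat's x-edges; a 38×38 mm post under the front of each armrest stands on the seat at the front corner.

B is a straight staircase of 8 solid steps. Each step is 771 mm wide (x), 269 mm deep (y, the going) and 194 mm tall (the rise). The first step rests on the floor; each subsequent step sits one going further in +y and one rise higher in +z, directly behind and above the previous step with no overlap.

The staircase is on the floor beside the chair on its +y side.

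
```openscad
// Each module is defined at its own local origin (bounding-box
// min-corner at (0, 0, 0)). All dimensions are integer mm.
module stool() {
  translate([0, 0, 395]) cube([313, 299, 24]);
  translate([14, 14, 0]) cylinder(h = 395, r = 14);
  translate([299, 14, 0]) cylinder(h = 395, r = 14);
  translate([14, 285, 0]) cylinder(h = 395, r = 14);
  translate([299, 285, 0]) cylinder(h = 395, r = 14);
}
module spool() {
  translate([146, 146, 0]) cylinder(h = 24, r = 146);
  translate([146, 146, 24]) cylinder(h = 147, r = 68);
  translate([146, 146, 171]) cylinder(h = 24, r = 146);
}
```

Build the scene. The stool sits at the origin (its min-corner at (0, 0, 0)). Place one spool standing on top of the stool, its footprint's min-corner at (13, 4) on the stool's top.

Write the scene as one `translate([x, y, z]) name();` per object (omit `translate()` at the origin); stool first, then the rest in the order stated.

stool();
translate([13, 4, 419]) spool();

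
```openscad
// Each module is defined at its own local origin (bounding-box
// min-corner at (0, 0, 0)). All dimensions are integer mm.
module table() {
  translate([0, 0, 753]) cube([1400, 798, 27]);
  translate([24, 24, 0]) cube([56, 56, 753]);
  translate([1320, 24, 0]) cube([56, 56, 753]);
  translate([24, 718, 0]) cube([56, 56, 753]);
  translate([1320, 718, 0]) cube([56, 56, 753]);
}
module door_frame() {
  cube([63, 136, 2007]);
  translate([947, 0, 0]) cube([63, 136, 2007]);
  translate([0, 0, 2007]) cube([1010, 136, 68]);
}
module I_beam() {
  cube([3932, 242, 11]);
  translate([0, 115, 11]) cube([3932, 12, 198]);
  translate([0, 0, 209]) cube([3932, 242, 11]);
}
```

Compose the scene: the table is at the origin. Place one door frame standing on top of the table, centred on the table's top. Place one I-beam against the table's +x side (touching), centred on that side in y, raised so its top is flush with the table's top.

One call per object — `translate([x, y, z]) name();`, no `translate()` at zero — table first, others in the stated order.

table();
translate([195, 331, 780]) door_frame();
translate([1400, 278, 560]) I_beam();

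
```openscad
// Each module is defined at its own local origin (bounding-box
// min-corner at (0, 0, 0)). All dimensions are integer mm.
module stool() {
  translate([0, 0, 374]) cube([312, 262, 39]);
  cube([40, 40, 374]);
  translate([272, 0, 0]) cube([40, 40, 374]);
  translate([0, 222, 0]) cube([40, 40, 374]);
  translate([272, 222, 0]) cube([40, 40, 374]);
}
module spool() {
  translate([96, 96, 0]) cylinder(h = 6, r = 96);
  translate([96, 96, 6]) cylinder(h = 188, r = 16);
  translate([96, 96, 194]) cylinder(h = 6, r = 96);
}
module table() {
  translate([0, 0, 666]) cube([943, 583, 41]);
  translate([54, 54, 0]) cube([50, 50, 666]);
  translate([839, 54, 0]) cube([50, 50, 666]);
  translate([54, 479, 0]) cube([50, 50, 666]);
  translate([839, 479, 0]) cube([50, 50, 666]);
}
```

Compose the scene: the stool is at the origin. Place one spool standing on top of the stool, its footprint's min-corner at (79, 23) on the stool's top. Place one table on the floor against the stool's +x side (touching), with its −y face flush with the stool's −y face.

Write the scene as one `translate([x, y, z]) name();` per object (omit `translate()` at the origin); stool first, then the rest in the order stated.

stool();
translate([79, 23, 413]) spool();
translate([312, 0, 0]) table();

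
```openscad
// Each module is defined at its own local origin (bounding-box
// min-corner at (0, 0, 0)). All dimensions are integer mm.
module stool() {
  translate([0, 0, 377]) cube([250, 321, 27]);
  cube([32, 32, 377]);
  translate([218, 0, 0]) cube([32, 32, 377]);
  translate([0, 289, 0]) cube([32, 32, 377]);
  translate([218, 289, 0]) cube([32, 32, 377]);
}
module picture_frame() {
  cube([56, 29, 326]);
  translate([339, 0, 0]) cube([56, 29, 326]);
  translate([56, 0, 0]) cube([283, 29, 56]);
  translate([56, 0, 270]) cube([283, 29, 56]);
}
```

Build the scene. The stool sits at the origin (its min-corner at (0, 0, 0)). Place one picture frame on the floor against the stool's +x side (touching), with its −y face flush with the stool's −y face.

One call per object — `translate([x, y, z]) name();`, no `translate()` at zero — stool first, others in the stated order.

stool();
translate([250, 0, 0]) picture_frame();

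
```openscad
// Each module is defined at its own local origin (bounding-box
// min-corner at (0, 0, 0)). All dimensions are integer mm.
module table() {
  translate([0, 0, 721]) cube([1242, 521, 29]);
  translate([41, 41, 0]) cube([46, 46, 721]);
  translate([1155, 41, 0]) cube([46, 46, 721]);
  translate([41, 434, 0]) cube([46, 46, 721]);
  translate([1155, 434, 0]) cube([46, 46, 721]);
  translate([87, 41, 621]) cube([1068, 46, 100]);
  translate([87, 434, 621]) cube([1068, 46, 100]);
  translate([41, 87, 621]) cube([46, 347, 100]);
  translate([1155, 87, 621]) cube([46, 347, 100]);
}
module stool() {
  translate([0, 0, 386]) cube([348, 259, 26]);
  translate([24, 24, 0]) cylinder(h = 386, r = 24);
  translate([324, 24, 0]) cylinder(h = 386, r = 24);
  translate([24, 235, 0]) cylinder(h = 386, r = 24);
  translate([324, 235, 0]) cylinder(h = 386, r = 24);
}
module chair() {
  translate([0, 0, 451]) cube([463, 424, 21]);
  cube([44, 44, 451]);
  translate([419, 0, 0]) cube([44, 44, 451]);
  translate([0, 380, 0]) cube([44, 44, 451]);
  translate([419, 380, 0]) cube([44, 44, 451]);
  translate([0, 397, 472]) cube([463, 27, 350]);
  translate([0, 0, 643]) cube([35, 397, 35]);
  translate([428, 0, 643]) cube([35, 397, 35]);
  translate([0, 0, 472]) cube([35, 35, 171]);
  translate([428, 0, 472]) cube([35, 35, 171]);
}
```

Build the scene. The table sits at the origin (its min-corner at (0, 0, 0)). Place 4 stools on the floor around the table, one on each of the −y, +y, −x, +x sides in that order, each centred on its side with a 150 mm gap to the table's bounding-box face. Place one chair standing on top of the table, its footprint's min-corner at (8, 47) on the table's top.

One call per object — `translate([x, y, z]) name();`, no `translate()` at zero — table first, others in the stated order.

table();
translate([447, -409, 0]) stool();
translate([447, 671, 0]) stool();
translate([-498, 131, 0]) stool();
translate([1392, 131, 0]) stool();
translate([8, 47, 750]) chair();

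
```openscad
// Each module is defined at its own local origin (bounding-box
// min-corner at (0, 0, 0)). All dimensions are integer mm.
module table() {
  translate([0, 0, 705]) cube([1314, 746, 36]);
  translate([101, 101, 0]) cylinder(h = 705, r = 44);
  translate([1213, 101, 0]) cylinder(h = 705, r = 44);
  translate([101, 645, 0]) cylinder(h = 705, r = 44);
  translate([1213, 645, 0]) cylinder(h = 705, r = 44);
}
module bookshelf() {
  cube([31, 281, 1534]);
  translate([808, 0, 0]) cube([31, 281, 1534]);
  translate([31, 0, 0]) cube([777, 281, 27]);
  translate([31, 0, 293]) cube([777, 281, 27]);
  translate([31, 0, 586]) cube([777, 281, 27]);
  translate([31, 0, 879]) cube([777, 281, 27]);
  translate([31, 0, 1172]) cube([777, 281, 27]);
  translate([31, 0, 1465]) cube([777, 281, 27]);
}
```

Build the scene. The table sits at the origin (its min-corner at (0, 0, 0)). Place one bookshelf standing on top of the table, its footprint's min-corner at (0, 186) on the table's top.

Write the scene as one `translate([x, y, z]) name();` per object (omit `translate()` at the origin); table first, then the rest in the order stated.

table();
translate([0, 186, 741]) bookshelf();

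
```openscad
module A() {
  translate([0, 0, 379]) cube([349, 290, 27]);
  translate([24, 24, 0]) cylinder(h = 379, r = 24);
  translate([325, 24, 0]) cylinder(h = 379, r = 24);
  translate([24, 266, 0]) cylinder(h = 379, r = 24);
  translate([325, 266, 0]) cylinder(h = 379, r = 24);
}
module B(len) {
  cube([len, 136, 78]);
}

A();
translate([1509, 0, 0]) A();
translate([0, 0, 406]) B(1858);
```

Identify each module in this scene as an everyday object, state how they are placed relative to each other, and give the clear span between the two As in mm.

A is a stool. B is a beam. A beam spans the tops of two stools. The clear span between the two stools is 1160 mm.

Second stool starts at x = 1509; first ends at x = 349; clear span = 1509 − 349 = 1160 mm.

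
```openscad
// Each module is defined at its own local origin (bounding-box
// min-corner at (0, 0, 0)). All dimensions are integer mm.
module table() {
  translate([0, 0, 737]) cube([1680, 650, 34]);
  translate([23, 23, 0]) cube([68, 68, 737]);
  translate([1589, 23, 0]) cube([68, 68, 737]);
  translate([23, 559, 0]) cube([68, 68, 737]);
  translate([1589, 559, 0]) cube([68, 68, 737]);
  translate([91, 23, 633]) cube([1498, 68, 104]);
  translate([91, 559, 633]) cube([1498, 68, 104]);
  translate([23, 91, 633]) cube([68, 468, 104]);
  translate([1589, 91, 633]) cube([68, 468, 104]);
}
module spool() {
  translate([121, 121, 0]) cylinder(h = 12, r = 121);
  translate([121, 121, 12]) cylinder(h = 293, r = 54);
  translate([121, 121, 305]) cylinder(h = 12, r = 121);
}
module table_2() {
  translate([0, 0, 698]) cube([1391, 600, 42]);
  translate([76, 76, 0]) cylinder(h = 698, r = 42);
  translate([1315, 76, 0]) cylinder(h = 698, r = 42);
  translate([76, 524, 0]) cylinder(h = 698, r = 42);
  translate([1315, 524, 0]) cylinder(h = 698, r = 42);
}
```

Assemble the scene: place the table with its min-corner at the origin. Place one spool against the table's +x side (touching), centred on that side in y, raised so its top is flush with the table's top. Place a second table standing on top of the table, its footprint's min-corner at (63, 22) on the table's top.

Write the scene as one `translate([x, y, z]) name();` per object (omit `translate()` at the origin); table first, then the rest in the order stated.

table();
translate([1680, 204, 454]) spool();
translate([63, 22, 771]) table_2();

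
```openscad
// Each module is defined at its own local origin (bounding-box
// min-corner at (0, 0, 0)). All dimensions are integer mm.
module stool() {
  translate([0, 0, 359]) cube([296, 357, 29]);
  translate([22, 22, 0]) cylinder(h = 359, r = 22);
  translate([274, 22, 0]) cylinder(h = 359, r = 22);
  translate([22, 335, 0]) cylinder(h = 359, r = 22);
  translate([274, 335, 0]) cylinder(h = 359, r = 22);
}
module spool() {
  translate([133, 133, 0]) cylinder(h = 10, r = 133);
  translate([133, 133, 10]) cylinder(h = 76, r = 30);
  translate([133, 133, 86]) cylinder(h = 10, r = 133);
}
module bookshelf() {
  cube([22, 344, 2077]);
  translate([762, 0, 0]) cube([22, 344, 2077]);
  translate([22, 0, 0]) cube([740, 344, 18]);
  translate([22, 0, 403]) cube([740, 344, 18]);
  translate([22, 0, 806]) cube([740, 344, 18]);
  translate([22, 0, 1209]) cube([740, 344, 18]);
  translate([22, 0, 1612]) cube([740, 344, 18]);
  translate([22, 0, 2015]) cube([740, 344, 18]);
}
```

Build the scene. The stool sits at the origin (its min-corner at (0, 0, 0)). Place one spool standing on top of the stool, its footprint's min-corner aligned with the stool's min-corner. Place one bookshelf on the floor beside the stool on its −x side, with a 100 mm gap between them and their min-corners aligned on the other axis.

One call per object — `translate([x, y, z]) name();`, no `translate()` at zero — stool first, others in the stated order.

stool();
translate([0, 0, 388]) spool();
translate([-884, 0, 0]) bookshelf();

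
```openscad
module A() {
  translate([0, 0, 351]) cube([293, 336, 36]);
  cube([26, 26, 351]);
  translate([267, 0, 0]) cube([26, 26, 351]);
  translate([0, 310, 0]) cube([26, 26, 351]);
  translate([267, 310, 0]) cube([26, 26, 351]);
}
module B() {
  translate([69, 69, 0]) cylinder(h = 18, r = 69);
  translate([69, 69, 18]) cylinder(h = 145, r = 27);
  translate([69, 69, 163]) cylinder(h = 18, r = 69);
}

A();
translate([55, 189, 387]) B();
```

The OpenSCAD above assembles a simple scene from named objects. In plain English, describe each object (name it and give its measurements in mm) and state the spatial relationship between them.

A is a simple wooden stool: a rectangular seat 293 mm (x) by 336 mm (y), 36 mm thick, top face at z = 387 mm, on four square legs, each 26×26 mm in cross-section. The legs rest on z = 0, each flush with a corner of the seat.

B is a spool: two coaxial disc flanges of radius 69 mm and thickness 18 mm, joined by a core cylinder of radius 27 mm and height 145 mm. The lower flange rests on z = 0 and the three cylinders share a vertical axis.

The spool is on top of the stool.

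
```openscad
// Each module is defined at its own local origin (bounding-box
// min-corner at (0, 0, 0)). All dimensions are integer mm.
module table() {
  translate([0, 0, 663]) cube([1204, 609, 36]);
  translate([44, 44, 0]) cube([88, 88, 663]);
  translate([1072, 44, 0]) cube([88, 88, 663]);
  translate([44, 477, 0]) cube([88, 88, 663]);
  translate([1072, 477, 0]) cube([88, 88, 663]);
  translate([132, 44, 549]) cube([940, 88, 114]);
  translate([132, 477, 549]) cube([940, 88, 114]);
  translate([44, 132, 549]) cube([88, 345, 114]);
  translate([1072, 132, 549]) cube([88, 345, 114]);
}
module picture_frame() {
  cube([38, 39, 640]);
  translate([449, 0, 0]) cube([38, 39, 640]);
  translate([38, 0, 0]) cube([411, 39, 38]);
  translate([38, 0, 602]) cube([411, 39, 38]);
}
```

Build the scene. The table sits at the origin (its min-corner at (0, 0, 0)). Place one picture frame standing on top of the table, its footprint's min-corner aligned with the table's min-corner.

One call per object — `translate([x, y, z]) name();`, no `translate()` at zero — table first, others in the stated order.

table();
translate([0, 0, 699]) picture_frame();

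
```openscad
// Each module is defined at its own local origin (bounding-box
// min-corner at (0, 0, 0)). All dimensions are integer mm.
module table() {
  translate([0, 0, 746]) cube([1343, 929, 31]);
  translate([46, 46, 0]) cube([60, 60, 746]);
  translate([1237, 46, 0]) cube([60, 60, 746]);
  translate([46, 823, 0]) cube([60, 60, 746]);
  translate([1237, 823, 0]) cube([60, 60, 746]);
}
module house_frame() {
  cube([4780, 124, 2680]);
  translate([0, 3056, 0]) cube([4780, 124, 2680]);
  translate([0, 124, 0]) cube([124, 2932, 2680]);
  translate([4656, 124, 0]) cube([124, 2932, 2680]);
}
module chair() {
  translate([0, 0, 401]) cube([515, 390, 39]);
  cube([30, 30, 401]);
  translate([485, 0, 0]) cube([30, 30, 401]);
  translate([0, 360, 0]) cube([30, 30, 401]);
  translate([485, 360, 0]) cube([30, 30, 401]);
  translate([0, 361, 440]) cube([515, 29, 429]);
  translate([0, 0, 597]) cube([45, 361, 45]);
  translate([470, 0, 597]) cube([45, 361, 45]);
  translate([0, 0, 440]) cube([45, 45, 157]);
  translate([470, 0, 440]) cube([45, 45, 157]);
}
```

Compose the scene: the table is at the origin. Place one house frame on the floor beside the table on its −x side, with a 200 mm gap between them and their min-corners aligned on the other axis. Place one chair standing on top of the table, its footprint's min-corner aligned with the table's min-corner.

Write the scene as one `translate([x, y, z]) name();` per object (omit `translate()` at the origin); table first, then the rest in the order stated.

table();
translate([-4980, 0, 0]) house_frame();
translate([0, 0, 777]) chair();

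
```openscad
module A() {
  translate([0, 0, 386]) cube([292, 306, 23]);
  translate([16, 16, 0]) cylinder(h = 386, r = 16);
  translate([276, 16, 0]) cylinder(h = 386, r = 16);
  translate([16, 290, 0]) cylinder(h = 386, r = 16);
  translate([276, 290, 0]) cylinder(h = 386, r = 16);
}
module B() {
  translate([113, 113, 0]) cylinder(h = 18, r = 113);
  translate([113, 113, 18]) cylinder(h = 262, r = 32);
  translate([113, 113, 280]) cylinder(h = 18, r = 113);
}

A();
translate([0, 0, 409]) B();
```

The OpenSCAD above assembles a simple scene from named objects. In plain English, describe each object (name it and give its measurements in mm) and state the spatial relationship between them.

A is a four-legged stool. The seat is 292×306 mm, 23 mm thick, top at z = 409 mm. It stands on four round legs, each 32 mm in diameter, from z = 0 to the seat underside, each leg's axis is inset half a diameter from the nearest pair of seat edges (so the leg's bounding box is flush with the corner).

B is a spool: two coaxial disc flanges of radius 113 mm and thickness 18 mm, joined by a core cylinder of radius 32 mm and height 262 mm. The lower flange rests on z = 0 and the three cylinders share a vertical axis.

The spool is on top of the stool.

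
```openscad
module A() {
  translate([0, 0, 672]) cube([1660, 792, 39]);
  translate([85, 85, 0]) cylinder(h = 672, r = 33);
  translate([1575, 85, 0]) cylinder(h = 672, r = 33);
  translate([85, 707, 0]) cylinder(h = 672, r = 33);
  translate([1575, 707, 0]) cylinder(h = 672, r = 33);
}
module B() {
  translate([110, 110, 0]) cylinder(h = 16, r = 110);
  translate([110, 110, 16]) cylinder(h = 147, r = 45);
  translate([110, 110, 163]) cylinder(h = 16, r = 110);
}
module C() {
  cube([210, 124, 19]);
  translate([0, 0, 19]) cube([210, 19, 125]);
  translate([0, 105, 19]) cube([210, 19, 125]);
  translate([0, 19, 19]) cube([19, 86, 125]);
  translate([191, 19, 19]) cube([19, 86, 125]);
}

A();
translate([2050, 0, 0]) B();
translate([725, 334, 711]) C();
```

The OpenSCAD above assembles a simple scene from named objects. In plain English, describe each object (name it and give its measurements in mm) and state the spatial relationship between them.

A is a table with a 1660×792 mm rectangular top, 39 mm thick, top surface at z = 711 mm, supported by four round legs of 66 mm diameter, each leg's bounding box inset 52 mm from the nearest pair of top edges, running from the floor.

B is a spool: two coaxial disc flanges of radius 110 mm and thickness 16 mm, joined by a core cylinder of radius 45 mm and height 147 mm. The lower flange rests on z = 0 and the three cylinders share a vertical axis.

C is an open-topped rectangular box: outside dimensions 210×124×144 mm, with a uniform wall and base thickness of 19 mm. The base is a full 210×124 slab on the floor; four walls sit on top of the base. The front and back walls (the −y and +y sides) span the full width; the two side walls fit between them.

The spool is on the floor beside the table on its +x side. The open box is on top of the table, centred.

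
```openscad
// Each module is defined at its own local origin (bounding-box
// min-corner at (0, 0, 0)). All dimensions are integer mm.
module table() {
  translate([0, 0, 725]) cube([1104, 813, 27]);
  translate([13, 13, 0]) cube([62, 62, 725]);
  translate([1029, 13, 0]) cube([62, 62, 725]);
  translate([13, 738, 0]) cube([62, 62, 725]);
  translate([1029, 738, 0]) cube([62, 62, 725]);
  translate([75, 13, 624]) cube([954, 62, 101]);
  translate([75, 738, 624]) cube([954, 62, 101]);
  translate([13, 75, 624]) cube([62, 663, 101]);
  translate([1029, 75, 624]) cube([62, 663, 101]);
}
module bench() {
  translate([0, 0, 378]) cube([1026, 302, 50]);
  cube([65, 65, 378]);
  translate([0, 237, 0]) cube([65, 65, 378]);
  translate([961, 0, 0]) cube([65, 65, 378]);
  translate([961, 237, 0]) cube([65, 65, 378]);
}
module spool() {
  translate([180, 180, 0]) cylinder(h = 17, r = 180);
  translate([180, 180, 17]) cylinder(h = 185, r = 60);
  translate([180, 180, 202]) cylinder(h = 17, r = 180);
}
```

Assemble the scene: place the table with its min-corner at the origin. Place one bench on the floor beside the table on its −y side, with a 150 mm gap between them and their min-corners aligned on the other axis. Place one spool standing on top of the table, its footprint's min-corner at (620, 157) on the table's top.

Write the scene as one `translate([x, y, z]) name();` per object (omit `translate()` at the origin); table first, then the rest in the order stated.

table();
translate([0, -452, 0]) bench();
translate([620, 157, 752]) spool();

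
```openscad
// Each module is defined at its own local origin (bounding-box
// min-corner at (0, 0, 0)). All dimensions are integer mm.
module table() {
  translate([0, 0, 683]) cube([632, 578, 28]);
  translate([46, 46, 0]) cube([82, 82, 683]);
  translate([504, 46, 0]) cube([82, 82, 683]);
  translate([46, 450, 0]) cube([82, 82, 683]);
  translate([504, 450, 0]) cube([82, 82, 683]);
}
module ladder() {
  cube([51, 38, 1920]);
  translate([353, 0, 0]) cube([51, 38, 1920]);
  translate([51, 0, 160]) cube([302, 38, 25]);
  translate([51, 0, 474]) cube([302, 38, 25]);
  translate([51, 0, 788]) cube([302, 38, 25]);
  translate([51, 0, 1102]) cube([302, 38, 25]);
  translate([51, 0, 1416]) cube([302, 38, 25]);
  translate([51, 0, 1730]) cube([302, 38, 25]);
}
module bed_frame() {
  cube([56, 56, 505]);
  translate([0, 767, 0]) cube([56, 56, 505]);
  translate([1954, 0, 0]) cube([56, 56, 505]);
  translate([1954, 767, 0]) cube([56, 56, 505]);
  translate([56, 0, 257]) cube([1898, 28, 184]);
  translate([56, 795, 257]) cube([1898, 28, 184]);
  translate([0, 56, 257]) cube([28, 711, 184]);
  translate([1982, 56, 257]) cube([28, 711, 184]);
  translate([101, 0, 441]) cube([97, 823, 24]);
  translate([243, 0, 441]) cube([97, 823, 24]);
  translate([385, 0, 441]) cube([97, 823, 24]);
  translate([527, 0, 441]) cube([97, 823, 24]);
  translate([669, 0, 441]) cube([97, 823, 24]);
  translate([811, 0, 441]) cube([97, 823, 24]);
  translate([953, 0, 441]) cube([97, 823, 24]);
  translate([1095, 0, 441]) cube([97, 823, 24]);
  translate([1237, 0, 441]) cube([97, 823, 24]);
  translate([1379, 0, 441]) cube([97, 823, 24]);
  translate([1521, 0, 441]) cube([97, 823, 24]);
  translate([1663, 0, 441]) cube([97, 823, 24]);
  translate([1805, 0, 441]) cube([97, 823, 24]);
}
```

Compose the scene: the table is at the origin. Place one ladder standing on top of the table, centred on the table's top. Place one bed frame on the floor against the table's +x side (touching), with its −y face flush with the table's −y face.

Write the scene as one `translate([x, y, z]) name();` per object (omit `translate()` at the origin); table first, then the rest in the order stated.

table();
translate([114, 270, 711]) ladder();
translate([632, 0, 0]) bed_frame();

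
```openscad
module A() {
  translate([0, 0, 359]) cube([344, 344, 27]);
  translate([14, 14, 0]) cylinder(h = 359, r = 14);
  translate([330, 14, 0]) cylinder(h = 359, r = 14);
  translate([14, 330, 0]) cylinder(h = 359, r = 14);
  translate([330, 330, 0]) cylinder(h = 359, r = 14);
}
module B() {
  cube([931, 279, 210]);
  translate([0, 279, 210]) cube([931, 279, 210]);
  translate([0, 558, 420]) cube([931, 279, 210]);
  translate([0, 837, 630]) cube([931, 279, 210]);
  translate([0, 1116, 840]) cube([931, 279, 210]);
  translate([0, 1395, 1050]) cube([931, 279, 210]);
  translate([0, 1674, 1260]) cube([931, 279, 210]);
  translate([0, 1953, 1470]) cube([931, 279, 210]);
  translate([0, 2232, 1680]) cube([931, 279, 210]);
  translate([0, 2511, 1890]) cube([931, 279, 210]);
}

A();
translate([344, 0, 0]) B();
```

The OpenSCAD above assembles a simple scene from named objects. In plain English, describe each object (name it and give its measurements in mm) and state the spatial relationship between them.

A is a four-legged stool. The seat is 344×344 mm, 27 mm thick, top at z = 386 mm. It stands on four round legs, each 28 mm in diameter, from z = 0 to the seat underside, each leg's axis is inset half a diameter from the nearest pair of seat edges (so the leg's bounding box is flush with the corner).

B is a straight staircase of 10 solid steps. Each step is 931 mm wide (x), 279 mm deep (y, the going) and 210 mm tall (the rise). The first step rests on the floor; each subsequent step sits one going further in +y and one rise higher in +z, directly behind and above the previous step with no overlap.

The staircase is against the stool's +x side, with their −y faces flush.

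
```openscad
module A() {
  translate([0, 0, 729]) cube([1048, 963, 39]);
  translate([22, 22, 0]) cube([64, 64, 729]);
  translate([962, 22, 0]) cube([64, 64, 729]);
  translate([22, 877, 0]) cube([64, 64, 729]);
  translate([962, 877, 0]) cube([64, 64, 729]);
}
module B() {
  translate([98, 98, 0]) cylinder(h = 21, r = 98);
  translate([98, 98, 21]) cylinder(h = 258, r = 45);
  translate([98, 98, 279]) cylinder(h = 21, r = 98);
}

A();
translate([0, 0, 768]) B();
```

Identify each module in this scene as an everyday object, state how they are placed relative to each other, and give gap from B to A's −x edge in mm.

A is a table. B is a spool. The spool is on top of the table. The gap from the spool to the table's −x edge is 0 mm.

The spool's min-x is at 0; the table's min-x is 0; gap = 0 mm.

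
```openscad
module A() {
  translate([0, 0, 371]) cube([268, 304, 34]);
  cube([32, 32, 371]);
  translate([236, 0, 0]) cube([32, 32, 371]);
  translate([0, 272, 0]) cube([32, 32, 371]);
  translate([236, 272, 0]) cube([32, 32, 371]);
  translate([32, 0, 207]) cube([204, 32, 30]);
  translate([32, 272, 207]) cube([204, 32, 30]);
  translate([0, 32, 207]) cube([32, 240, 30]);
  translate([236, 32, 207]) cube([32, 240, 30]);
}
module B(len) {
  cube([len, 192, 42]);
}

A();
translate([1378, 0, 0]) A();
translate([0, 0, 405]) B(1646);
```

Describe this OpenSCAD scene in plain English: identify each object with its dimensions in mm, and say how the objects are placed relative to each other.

A is a simple wooden stool: a rectangular seat 268 mm (x) by 304 mm (y), 34 mm thick, top face at z = 405 mm, on four square legs, each 32×32 mm in cross-section. The legs rest on z = 0, each flush with a corner of the seat. Four stretchers, 32 mm wide and 30 mm tall, connect adjacent legs with their undersides at z = 207 mm, each running between the inner faces of the legs it joins and aligned with the legs' outer faces on the other axis.

B is a rectangular beam 1646 mm long (x), 192 mm deep (y), 42 mm thick (z).

The beam spans the tops of two stools placed 1110 mm apart, resting at z = 405 mm.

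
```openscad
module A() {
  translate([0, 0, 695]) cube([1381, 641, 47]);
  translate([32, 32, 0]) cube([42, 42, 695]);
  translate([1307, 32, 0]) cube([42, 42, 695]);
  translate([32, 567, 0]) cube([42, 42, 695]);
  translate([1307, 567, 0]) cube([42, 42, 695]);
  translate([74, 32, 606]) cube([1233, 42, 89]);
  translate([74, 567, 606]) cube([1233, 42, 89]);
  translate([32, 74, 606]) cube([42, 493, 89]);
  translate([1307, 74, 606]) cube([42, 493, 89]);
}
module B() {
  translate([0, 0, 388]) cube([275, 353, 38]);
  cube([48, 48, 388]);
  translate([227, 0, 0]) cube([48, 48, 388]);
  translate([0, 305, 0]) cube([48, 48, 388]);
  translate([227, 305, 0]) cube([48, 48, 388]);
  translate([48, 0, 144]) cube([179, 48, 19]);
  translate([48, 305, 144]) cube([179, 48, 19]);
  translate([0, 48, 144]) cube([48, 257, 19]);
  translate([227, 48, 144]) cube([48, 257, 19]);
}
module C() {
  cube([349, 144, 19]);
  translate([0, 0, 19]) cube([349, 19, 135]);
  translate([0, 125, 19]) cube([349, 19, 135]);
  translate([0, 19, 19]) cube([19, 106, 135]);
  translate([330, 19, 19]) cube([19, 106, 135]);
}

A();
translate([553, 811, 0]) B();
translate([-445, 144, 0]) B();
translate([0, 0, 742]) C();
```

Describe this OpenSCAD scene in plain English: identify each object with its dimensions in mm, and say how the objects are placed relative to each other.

A is a table: top 1381 mm (x) × 641 mm (y), 47 mm thick, upper face at z = 742 mm, on four 42×42 mm square legs, each inset 32 mm from the nearest pair of top edges, running from z = 0 to the bottom of the top. Four apron rails, 42 mm thick and 89 mm tall, run between adjacent legs with their top edges flush with the underside of the top and their outer faces flush with the legs' outer faces.

B is a four-legged stool. The seat is a 275×353×38 mm slab whose top surface is at z = 426 mm; four square legs, each 48×48 mm in cross-section, run from the floor (z = 0) to the underside of the seat, each flush with a corner of the seat. Four stretchers, 48 mm wide and 19 mm tall, connect adjacent legs with their undersides at z = 144 mm, each running between the inner faces of the legs it joins and aligned with the legs' outer faces on the other axis.

C is an open-topped rectangular box: outside dimensions 349×144×154 mm, with a uniform wall and base thickness of 19 mm. The base is a full 349×144 slab on the floor; four walls sit on top of the base. The front and back walls (the −y and +y sides) span the full width; the two side walls fit between them.

Two stools sit around the table at the +y, −x sides. The open box is on top of the table.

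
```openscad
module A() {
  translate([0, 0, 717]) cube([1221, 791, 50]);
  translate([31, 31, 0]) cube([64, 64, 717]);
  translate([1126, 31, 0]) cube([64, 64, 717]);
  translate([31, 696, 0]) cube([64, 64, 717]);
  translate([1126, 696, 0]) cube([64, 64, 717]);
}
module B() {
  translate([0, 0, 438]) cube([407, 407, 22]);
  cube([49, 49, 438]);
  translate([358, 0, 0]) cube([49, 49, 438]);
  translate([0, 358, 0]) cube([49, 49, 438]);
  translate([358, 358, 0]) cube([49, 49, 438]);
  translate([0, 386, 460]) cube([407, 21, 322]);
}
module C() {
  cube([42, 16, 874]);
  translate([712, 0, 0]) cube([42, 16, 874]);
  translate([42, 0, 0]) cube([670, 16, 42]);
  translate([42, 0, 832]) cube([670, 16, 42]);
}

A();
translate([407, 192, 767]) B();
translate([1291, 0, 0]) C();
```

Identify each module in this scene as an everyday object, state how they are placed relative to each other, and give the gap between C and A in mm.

The picture frame's nearest face is 70 mm from the table's +x face.

A is a table. B is a chair. C is a picture frame. The chair is on top of the table, centred. The picture frame is on the floor beside the table on its +x side. The gap between the picture frame and the table is 70 mm.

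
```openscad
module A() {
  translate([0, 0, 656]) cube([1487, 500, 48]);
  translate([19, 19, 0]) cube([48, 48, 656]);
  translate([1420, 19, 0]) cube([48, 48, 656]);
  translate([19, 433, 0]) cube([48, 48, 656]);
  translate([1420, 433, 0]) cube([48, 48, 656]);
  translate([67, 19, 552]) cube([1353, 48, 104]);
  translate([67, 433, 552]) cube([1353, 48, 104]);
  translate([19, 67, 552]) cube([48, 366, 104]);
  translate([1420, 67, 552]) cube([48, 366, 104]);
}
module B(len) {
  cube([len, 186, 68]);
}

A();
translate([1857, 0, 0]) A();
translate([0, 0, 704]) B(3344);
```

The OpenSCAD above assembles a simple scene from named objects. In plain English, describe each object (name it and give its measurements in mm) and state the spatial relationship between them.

A is a table with a 1487×500 mm rectangular top, 48 mm thick, top surface at z = 704 mm, supported by four 48×48 mm square legs, each inset 19 mm from the nearest pair of top edges, running from the floor. Four apron rails, 48 mm thick and 104 mm tall, run between adjacent legs with their top edges flush with the underside of the top and their outer faces flush with the legs' outer faces.

B is a rectangular beam 3344 mm long (x), 186 mm deep (y), 68 mm thick (z).

The beam spans the tops of two tables placed 370 mm apart, resting at z = 704 mm.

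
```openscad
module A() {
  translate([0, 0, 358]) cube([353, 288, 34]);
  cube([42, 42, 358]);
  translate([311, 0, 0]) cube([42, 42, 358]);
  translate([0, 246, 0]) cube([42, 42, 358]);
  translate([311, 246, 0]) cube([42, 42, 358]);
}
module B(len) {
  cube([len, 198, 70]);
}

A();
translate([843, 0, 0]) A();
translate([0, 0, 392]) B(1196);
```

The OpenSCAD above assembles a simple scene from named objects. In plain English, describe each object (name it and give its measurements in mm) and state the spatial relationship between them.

A is a four-legged stool. The seat is 353×288 mm, 34 mm thick, top at z = 392 mm. It stands on four square legs, each 42×42 mm in cross-section, from z = 0 to the seat underside, each flush with a corner of the seat.

B is a rectangular beam 1196 mm long (x), 198 mm deep (y), 70 mm thick (z).

The beam spans the tops of two stools placed 490 mm apart, resting at z = 392 mm.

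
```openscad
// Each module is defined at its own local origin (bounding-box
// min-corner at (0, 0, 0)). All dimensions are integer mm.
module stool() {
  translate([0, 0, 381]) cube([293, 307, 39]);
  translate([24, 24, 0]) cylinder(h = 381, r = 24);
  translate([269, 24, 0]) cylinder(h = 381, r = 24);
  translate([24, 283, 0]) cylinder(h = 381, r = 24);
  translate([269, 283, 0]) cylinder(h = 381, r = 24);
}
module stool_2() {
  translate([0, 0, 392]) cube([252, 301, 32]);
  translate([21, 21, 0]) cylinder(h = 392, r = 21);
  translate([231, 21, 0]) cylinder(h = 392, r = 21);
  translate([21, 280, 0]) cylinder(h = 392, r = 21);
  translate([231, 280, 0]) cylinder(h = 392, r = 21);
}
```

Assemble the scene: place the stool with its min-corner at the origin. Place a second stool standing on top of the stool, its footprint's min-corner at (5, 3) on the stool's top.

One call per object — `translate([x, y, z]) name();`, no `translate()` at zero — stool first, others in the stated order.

stool();
translate([5, 3, 420]) stool_2();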